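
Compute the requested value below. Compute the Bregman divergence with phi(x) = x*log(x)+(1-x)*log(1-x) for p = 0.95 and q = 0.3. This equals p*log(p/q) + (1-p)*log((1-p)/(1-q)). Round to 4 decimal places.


Bregman divergence with negative entropy generator:
D = p*log(p/q) + (1-p)*log((1-p)/(1-q)).
p = 0.95, q = 0.3.
p*log(p/q) = 0.95*log(0.95/0.3) = 1.095046.
(1-p)*log((1-p)/(1-q)) = 0.05*log(0.05/0.7) = -0.131953.
D = 1.095046 + -0.131953 = 0.9631

0.9631


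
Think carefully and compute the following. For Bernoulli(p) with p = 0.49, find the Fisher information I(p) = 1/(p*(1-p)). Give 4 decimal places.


For Bernoulli(p), Fisher information is I(p) = 1/(p*(1-p)).
p = 0.49, 1-p = 0.51.
p*(1-p) = 0.2499.
I(p) = 1/0.2499 = 4.0016

4.0016


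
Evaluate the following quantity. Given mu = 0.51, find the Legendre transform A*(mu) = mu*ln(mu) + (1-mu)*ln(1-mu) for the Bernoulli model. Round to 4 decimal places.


Legendre transform for Bernoulli:
A*(mu) = mu*log(mu) + (1-mu)*log(1-mu).
mu = 0.51, 1-mu = 0.49.
mu*log(mu) = 0.51*log(0.51) = -0.343406.
(1-mu)*log(1-mu) = 0.49*log(0.49) = -0.349541.
A* = -0.343406 + -0.349541 = -0.6929

-0.6929


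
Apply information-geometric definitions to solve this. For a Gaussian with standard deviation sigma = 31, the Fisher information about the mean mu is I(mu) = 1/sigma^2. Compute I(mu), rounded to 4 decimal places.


The Fisher information for the mean of a normal distribution is I(mu) = 1/sigma^2.
sigma = 31, so sigma^2 = 961.
I(mu) = 1/961 = 0.0010

0.0010


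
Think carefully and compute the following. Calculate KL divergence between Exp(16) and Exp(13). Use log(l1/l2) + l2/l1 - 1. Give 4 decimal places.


KL divergence for exponential family:
KL = log(l1/l2) + l2/l1 - 1.
log(16/13) = 0.207639.
13/16 = 0.8125.
KL = 0.207639 + 0.8125 - 1 = 0.0201

0.0201


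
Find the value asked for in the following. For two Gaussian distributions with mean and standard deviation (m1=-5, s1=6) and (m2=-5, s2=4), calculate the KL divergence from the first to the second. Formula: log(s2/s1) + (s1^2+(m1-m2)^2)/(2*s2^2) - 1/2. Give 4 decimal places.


KL divergence between normal distributions:
KL = log(s2/s1) + (s1^2 + (m1-m2)^2)/(2*s2^2) - 1/2.
log(4/6) = -0.405465.
(6^2 + (-5--5)^2)/(2*4^2) = (36 + 0)/32 = 1.125.
KL = -0.405465 + 1.125 - 0.5 = 0.2195

0.2195


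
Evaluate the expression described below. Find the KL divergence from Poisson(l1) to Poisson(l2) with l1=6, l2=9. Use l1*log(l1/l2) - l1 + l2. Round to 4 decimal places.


KL divergence for Poisson:
KL = l1*log(l1/l2) - l1 + l2.
l1 = 6, l2 = 9.
log(6/9) = -0.405465.
l1*log(l1/l2) = 6 * -0.405465 = -2.432791.
KL = -2.432791 - 6 + 9 = 0.5672

0.5672


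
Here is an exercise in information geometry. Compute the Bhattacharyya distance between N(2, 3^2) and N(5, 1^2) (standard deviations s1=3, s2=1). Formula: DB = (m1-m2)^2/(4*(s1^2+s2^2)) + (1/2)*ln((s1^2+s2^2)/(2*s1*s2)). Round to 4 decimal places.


Bhattacharyya distance between two Gaussians:
DB = (m1-m2)^2/(4*(s1^2+s2^2)) + (1/2)*ln((s1^2+s2^2)/(2*s1*s2)).
(m1-m2)^2 = (-3)^2 = 9.
s1^2+s2^2 = 9 + 1 = 10.
term1 = 9/40 = 0.225.
term2 = 0.5*ln(10/6.0) = 0.255413.
DB = 0.225 + 0.255413 = 0.4804

0.4804


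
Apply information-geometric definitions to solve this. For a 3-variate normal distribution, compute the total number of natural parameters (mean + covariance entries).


Exponential family dimension calculation:
For 3-dim MVN: mean has 3 params, covariance has 3*4/2 = 6 unique entries.
Total dim = 3 + 6 = 9.

9


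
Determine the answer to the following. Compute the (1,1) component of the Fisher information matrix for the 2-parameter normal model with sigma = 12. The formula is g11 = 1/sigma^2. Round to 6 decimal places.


For the 2-parameter normal family, the Fisher metric has:
  g11 = 1/sigma^2, g22 = 2/sigma^2.
sigma = 12, sigma^2 = 144.
g11 = 0.006944

0.006944


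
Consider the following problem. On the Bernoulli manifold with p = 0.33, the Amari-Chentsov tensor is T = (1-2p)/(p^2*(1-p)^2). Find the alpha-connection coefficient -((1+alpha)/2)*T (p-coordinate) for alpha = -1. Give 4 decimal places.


Skewness (Amari-Chentsov) tensor: T = (1-2p)/(p^2*(1-p)^2).
p = 0.33, 1-2p = 0.34, p^2 = 0.1089, (1-p)^2 = 0.4489.
T = 0.34/(0.1089 * 0.4489) = 6.955069.
In the p-coordinate, Gamma^(alpha) = Gamma^(0) - (alpha/2)*T with Gamma^(0) = (1/2)*g'(p) = -T/2,
so Gamma^(alpha) = -((1+alpha)/2)*T.
alpha = -1, -(1+alpha)/2 = 0.0.
Gamma = 0.0 * 6.955069 = 0.0000

0.0000


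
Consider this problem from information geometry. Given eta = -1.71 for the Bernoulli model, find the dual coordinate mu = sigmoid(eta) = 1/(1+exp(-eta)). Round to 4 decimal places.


Dual coordinate (expectation parameter) for Bernoulli:
mu = 1/(1+exp(-eta)).
eta = -1.71.
exp(-eta) = exp(1.71) = 5.528961.
mu = 1/(1+5.528961) = 0.1532

0.1532


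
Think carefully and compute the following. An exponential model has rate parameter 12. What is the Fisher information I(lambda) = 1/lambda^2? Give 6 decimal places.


Fisher information for exponential: I(lambda) = 1/lambda^2.
lambda = 12, lambda^2 = 144.
I = 1/144 = 0.006944

0.006944


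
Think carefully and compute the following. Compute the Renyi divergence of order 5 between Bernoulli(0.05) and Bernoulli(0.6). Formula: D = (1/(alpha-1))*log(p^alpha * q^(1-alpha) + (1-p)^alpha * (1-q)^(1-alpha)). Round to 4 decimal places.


Renyi divergence of order alpha between Bernoulli distributions:
D = (1/(alpha-1))*log(p^alpha * q^(1-alpha) + (1-p)^alpha * (1-q)^(1-alpha)).
alpha = 5, p = 0.05, q = 0.6.
p^alpha * q^(1-alpha) = 0.05^5 * 0.6^-4 = 2e-06.
(1-p)^alpha * (1-q)^(1-alpha) = 0.95^5 * 0.4^-4 = 30.225818.
sum = 2e-06 + 30.225818 = 30.22582.
D = (1/4)*log(30.22582) = 0.8522

0.8522


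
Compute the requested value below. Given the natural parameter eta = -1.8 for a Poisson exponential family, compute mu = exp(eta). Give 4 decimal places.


Expectation parameter for Poisson exponential family:
mu = exp(eta).
eta = -1.8.
mu = exp(-1.8) = 0.1653

0.1653


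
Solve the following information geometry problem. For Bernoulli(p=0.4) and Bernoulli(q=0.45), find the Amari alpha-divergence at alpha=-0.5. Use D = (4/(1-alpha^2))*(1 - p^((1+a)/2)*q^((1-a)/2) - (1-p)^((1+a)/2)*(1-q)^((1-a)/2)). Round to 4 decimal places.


Amari alpha-divergence:
D = (4/(1-alpha^2))*(1 - p^((1+a)/2)*q^((1-a)/2) - (1-p)^((1+a)/2)*(1-q)^((1-a)/2)).
alpha = -0.5, p = 0.4, q = 0.45.
e1 = (1+alpha)/2 = 0.25, e2 = (1-alpha)/2 = 0.75.
t1 = p^e1 * q^e2 = 0.4^0.25 * 0.45^0.75 = 0.436943.
t2 = (1-p)^e1 * (1-q)^e2 = 0.6^0.25 * 0.55^0.75 = 0.562095.
4/(1-alpha^2) = 5.333333.
D = 5.333333*(1 - 0.436943 - 0.562095) = 0.0051

0.0051


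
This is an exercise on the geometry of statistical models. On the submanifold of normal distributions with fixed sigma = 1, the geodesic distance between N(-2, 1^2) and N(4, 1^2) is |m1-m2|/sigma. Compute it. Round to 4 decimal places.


On the fixed-variance normal subfamily, geodesic distance = |m1-m2|/sigma.
|-2 - 4| = 6.
sigma = 1.
d = 6/1 = 6.0000

6.0000


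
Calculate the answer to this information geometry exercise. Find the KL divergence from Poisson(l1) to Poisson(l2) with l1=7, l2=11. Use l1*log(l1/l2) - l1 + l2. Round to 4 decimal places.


KL divergence for Poisson:
KL = l1*log(l1/l2) - l1 + l2.
l1 = 7, l2 = 11.
log(7/11) = -0.451985.
l1*log(l1/l2) = 7 * -0.451985 = -3.163896.
KL = -3.163896 - 7 + 11 = 0.8361

0.8361


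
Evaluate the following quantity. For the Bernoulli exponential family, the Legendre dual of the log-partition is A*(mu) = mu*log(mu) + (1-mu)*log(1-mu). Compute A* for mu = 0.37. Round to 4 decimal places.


Legendre transform for Bernoulli:
A*(mu) = mu*log(mu) + (1-mu)*log(1-mu).
mu = 0.37, 1-mu = 0.63.
mu*log(mu) = 0.37*log(0.37) = -0.367873.
(1-mu)*log(1-mu) = 0.63*log(0.63) = -0.291082.
A* = -0.367873 + -0.291082 = -0.6590

-0.6590


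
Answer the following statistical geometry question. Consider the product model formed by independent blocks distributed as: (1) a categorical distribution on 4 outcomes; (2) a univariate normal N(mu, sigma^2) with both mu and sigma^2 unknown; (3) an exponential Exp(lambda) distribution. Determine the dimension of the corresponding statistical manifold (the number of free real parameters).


The dimension of a statistical manifold equals the number of free
(independent) real parameters of the model. For a product of independent
blocks the parameter counts add.
- categorical on 4 outcomes (probabilities sum to 1): 4-1 = 3.
- normal (mu, sigma^2): 2.
- exponential (lambda): 1.
Total = 3 + 2 + 1 = 6.
Dimension = 6

6


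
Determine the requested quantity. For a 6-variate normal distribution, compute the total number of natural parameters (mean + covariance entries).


Exponential family dimension calculation:
For 6-dim MVN: mean has 6 params, covariance has 6*7/2 = 21 unique entries.
Total dim = 6 + 21 = 27.

27


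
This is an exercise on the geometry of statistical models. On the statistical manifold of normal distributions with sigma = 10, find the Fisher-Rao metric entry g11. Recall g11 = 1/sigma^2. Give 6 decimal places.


For the 2-parameter normal family, the Fisher metric has:
  g11 = 1/sigma^2, g22 = 2/sigma^2.
sigma = 10, sigma^2 = 100.
g11 = 0.010000

0.010000


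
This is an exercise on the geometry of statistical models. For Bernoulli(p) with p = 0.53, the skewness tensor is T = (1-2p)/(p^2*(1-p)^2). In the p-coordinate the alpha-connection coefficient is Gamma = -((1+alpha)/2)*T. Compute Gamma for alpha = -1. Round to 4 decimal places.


Skewness (Amari-Chentsov) tensor: T = (1-2p)/(p^2*(1-p)^2).
p = 0.53, 1-2p = -0.06, p^2 = 0.2809, (1-p)^2 = 0.2209.
T = -0.06/(0.2809 * 0.2209) = -0.96695.
In the p-coordinate, Gamma^(alpha) = Gamma^(0) - (alpha/2)*T with Gamma^(0) = (1/2)*g'(p) = -T/2,
so Gamma^(alpha) = -((1+alpha)/2)*T.
alpha = -1, -(1+alpha)/2 = 0.0.
Gamma = 0.0 * -0.96695 = 0.0000

0.0000


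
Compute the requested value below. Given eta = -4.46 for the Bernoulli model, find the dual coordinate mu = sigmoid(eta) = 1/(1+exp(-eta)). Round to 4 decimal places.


Dual coordinate (expectation parameter) for Bernoulli:
mu = 1/(1+exp(-eta)).
eta = -4.46.
exp(-eta) = exp(4.46) = 86.487509.
mu = 1/(1+86.487509) = 0.0114

0.0114


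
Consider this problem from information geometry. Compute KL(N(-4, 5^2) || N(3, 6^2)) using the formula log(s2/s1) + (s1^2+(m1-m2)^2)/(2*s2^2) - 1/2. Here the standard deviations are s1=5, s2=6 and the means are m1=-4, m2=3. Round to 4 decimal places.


KL divergence between normal distributions:
KL = log(s2/s1) + (s1^2 + (m1-m2)^2)/(2*s2^2) - 1/2.
log(6/5) = 0.182322.
(5^2 + (-4-3)^2)/(2*6^2) = (25 + 49)/72 = 1.027778.
KL = 0.182322 + 1.027778 - 0.5 = 0.7101

0.7101


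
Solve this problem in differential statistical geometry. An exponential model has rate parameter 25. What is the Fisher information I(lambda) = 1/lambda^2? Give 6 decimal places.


Fisher information for exponential: I(lambda) = 1/lambda^2.
lambda = 25, lambda^2 = 625.
I = 1/625 = 0.001600

0.001600


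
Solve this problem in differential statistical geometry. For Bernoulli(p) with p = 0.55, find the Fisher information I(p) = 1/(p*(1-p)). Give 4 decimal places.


For Bernoulli(p), Fisher information is I(p) = 1/(p*(1-p)).
p = 0.55, 1-p = 0.45.
p*(1-p) = 0.2475.
I(p) = 1/0.2475 = 4.0404

4.0404


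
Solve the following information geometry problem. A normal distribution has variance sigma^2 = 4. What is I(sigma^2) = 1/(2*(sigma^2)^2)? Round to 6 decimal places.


Fisher information for variance: I(sigma^2) = 1/(2*sigma^4).
sigma^2 = 4, so sigma^4 = 16.
I = 1/(2*16) = 1/32 = 0.031250

0.031250


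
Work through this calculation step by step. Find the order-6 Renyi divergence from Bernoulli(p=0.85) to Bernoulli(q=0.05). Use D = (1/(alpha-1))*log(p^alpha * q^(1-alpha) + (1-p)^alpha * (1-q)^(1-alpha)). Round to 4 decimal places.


Renyi divergence of order alpha between Bernoulli distributions:
D = (1/(alpha-1))*log(p^alpha * q^(1-alpha) + (1-p)^alpha * (1-q)^(1-alpha)).
alpha = 6, p = 0.85, q = 0.05.
p^alpha * q^(1-alpha) = 0.85^6 * 0.05^-5 = 1206878.45.
(1-p)^alpha * (1-q)^(1-alpha) = 0.15^6 * 0.95^-5 = 1.5e-05.
sum = 1206878.45 + 1.5e-05 = 1206878.450015.
D = (1/5)*log(1206878.450015) = 2.8007

2.8007


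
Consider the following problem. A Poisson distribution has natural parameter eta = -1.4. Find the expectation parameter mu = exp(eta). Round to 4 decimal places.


Expectation parameter for Poisson exponential family:
mu = exp(eta).
eta = -1.4.
mu = exp(-1.4) = 0.2466

0.2466


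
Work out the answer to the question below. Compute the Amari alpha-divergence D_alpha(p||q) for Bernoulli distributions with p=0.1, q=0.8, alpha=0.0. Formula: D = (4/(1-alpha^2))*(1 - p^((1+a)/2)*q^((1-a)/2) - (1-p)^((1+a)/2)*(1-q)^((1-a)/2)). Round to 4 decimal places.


Amari alpha-divergence:
D = (4/(1-alpha^2))*(1 - p^((1+a)/2)*q^((1-a)/2) - (1-p)^((1+a)/2)*(1-q)^((1-a)/2)).
alpha = 0.0, p = 0.1, q = 0.8.
e1 = (1+alpha)/2 = 0.5, e2 = (1-alpha)/2 = 0.5.
t1 = p^e1 * q^e2 = 0.1^0.5 * 0.8^0.5 = 0.282843.
t2 = (1-p)^e1 * (1-q)^e2 = 0.9^0.5 * 0.2^0.5 = 0.424264.
4/(1-alpha^2) = 4.0.
D = 4.0*(1 - 0.282843 - 0.424264) = 1.1716

1.1716


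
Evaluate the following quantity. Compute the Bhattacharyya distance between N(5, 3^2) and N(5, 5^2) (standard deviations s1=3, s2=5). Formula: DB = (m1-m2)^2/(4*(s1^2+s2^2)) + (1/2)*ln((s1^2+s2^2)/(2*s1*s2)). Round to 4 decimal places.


Bhattacharyya distance between two Gaussians:
DB = (m1-m2)^2/(4*(s1^2+s2^2)) + (1/2)*ln((s1^2+s2^2)/(2*s1*s2)).
(m1-m2)^2 = (0)^2 = 0.
s1^2+s2^2 = 9 + 25 = 34.
term1 = 0/136 = 0.0.
term2 = 0.5*ln(34/30.0) = 0.062582.
DB = 0.0 + 0.062582 = 0.0626

0.0626


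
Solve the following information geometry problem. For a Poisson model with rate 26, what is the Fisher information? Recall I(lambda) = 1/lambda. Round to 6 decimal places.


Fisher information for Poisson: I(lambda) = 1/lambda.
lambda = 26.
I(lambda) = 1/26 = 0.038462

0.038462


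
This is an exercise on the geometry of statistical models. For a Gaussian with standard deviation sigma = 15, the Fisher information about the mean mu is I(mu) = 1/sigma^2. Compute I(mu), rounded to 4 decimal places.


The Fisher information for the mean of a normal distribution is I(mu) = 1/sigma^2.
sigma = 15, so sigma^2 = 225.
I(mu) = 1/225 = 0.0044

0.0044


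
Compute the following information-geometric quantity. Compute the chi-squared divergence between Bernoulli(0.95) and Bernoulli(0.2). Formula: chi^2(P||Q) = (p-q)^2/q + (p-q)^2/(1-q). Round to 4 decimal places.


Chi-squared divergence between Bernoulli distributions:
chi^2 = (p-q)^2/q + (p-q)^2/(1-q).
p = 0.95, q = 0.2, p-q = 0.75.
(p-q)^2 = 0.5625.
term1 = 0.5625/0.2 = 2.8125.
term2 = 0.5625/0.8 = 0.703125.
chi^2 = 2.8125 + 0.703125 = 3.5156

3.5156


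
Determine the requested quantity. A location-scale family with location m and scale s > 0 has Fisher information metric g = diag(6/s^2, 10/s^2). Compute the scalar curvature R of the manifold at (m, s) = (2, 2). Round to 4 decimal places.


The metric has the form g = (A dm^2 + B ds^2)/s^2 with A = 6, B = 10.
Substitute u = sqrt(A/B)*m: g = B*(du^2 + ds^2)/s^2, i.e. B times the
Poincare upper half-plane metric, which has constant Gaussian curvature -1.
Scaling a 2D metric by a constant c divides the Gaussian curvature by c,
so K = -1/B = -1/(10) = -0.1000 everywhere (the point (m, s) = (2, 2) is irrelevant:
the curvature is constant).
Scalar curvature in dimension 2: R = 2K = -2/(10) = -0.2000.

-0.2000


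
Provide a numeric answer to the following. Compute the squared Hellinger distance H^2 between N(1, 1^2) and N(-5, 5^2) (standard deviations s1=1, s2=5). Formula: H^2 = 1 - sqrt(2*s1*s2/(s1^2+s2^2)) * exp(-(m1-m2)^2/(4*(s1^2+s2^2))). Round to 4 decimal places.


Squared Hellinger distance for Gaussians:
H^2 = 1 - sqrt(2*s1*s2/(s1^2+s2^2)) * exp(-(m1-m2)^2/(4*(s1^2+s2^2))).
s1^2 = 1, s2^2 = 25, s1^2+s2^2 = 26.
sqrt(2*1*5/(26)) = 0.620174.
(m1-m2)^2 = (6)^2 = 36.
exp(-36/(4*26)) = exp(-0.346154) = 0.707404.
H^2 = 1 - 0.620174*0.707404 = 0.5613

0.5613


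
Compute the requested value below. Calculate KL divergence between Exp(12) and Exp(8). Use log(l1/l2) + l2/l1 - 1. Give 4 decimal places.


KL divergence for exponential family:
KL = log(l1/l2) + l2/l1 - 1.
log(12/8) = 0.405465.
8/12 = 0.666667.
KL = 0.405465 + 0.666667 - 1 = 0.0721

0.0721


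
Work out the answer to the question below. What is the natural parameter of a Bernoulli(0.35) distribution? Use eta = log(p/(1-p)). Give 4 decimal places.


Natural parameter for Bernoulli: eta = log(p/(1-p)).
p = 0.35, 1-p = 0.65.
p/(1-p) = 0.538462.
eta = log(0.538462) = -0.6190

-0.6190


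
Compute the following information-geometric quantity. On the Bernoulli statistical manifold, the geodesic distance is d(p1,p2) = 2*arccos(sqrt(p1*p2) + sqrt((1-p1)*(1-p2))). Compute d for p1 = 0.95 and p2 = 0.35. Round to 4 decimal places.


Geodesic distance on Bernoulli manifold:
d(p1,p2) = 2*arccos(sqrt(p1*p2) + sqrt((1-p1)*(1-p2))).
sqrt(p1*p2) = sqrt(0.95*0.35) = 0.576628.
sqrt((1-p1)*(1-p2)) = sqrt(0.05*0.65) = 0.180278.
arg = 0.576628 + 0.180278 = 0.756906.
d = 2*arccos(0.756906) = 1.4245

1.4245


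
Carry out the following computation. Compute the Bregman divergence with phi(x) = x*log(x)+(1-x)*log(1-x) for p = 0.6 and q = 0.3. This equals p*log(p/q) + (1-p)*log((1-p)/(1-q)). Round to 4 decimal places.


Bregman divergence with negative entropy generator:
D = p*log(p/q) + (1-p)*log((1-p)/(1-q)).
p = 0.6, q = 0.3.
p*log(p/q) = 0.6*log(0.6/0.3) = 0.415888.
(1-p)*log((1-p)/(1-q)) = 0.4*log(0.4/0.7) = -0.223846.
D = 0.415888 + -0.223846 = 0.1920

0.1920


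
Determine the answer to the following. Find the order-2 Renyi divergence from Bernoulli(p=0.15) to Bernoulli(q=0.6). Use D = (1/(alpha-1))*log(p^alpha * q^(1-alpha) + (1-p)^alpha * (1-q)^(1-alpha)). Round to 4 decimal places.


Renyi divergence of order alpha between Bernoulli distributions:
D = (1/(alpha-1))*log(p^alpha * q^(1-alpha) + (1-p)^alpha * (1-q)^(1-alpha)).
alpha = 2, p = 0.15, q = 0.6.
p^alpha * q^(1-alpha) = 0.15^2 * 0.6^-1 = 0.0375.
(1-p)^alpha * (1-q)^(1-alpha) = 0.85^2 * 0.4^-1 = 1.80625.
sum = 0.0375 + 1.80625 = 1.84375.
D = (1/1)*log(1.84375) = 0.6118

0.6118


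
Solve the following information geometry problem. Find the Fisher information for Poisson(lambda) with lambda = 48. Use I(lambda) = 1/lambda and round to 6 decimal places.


Fisher information for Poisson: I(lambda) = 1/lambda.
lambda = 48.
I(lambda) = 1/48 = 0.020833

0.020833


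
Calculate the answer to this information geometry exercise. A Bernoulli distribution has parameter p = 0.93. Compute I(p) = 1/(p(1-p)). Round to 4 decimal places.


For Bernoulli(p), Fisher information is I(p) = 1/(p*(1-p)).
p = 0.93, 1-p = 0.07.
p*(1-p) = 0.0651.
I(p) = 1/0.0651 = 15.3610

15.3610


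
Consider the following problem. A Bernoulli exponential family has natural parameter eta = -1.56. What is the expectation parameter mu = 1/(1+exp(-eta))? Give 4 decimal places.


Dual coordinate (expectation parameter) for Bernoulli:
mu = 1/(1+exp(-eta)).
eta = -1.56.
exp(-eta) = exp(1.56) = 4.758821.
mu = 1/(1+4.758821) = 0.1736

0.1736


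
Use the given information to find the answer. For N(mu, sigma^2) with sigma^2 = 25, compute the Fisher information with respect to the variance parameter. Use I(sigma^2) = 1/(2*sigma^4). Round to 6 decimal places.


Fisher information for variance: I(sigma^2) = 1/(2*sigma^4).
sigma^2 = 25, so sigma^4 = 625.
I = 1/(2*625) = 1/1250 = 0.000800

0.000800


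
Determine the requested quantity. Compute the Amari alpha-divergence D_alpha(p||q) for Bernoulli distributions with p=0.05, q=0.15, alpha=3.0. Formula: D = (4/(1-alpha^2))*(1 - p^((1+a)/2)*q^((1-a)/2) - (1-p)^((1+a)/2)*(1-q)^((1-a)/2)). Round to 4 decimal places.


Amari alpha-divergence:
D = (4/(1-alpha^2))*(1 - p^((1+a)/2)*q^((1-a)/2) - (1-p)^((1+a)/2)*(1-q)^((1-a)/2)).
alpha = 3.0, p = 0.05, q = 0.15.
e1 = (1+alpha)/2 = 2.0, e2 = (1-alpha)/2 = -1.0.
t1 = p^e1 * q^e2 = 0.05^2.0 * 0.15^-1.0 = 0.016667.
t2 = (1-p)^e1 * (1-q)^e2 = 0.95^2.0 * 0.85^-1.0 = 1.061765.
4/(1-alpha^2) = -0.5.
D = -0.5*(1 - 0.016667 - 1.061765) = 0.0392

0.0392


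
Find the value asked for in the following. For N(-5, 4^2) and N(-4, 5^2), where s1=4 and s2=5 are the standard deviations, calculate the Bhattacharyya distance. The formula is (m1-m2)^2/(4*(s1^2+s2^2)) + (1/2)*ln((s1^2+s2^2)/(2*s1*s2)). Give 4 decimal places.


Bhattacharyya distance between two Gaussians:
DB = (m1-m2)^2/(4*(s1^2+s2^2)) + (1/2)*ln((s1^2+s2^2)/(2*s1*s2)).
(m1-m2)^2 = (-1)^2 = 1.
s1^2+s2^2 = 16 + 25 = 41.
term1 = 1/164 = 0.006098.
term2 = 0.5*ln(41/40.0) = 0.012346.
DB = 0.006098 + 0.012346 = 0.0184

0.0184


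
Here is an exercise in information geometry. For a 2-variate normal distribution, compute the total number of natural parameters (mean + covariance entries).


Exponential family dimension calculation:
For 2-dim MVN: mean has 2 params, covariance has 2*3/2 = 3 unique entries.
Total dim = 2 + 3 = 5.

5


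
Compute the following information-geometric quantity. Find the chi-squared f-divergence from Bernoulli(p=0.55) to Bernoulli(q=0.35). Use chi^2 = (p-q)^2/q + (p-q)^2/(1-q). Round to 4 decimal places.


Chi-squared divergence between Bernoulli distributions:
chi^2 = (p-q)^2/q + (p-q)^2/(1-q).
p = 0.55, q = 0.35, p-q = 0.2.
(p-q)^2 = 0.04.
term1 = 0.04/0.35 = 0.114286.
term2 = 0.04/0.65 = 0.061538.
chi^2 = 0.114286 + 0.061538 = 0.1758

0.1758


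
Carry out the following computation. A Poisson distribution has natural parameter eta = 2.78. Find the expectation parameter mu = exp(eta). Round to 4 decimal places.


Expectation parameter for Poisson exponential family:
mu = exp(eta).
eta = 2.78.
mu = exp(2.78) = 16.1190

16.1190


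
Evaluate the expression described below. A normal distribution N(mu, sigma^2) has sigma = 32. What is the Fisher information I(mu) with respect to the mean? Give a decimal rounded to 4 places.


The Fisher information for the mean of a normal distribution is I(mu) = 1/sigma^2.
sigma = 32, so sigma^2 = 1024.
I(mu) = 1/1024 = 0.0010

0.0010


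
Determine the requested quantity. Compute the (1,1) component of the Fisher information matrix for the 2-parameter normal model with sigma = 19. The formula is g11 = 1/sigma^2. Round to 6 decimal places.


For the 2-parameter normal family, the Fisher metric has:
  g11 = 1/sigma^2, g22 = 2/sigma^2.
sigma = 19, sigma^2 = 361.
g11 = 0.002770

0.002770


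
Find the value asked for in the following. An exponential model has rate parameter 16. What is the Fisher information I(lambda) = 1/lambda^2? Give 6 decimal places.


Fisher information for exponential: I(lambda) = 1/lambda^2.
lambda = 16, lambda^2 = 256.
I = 1/256 = 0.003906

0.003906


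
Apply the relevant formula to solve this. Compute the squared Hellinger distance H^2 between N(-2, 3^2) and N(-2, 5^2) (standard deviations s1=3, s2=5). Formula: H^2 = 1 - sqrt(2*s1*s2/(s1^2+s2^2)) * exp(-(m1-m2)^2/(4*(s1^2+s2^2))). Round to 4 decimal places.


Squared Hellinger distance for Gaussians:
H^2 = 1 - sqrt(2*s1*s2/(s1^2+s2^2)) * exp(-(m1-m2)^2/(4*(s1^2+s2^2))).
s1^2 = 9, s2^2 = 25, s1^2+s2^2 = 34.
sqrt(2*3*5/(34)) = 0.939336.
(m1-m2)^2 = (0)^2 = 0.
exp(-0/(4*34)) = exp(0.0) = 1.0.
H^2 = 1 - 0.939336*1.0 = 0.0607

0.0607


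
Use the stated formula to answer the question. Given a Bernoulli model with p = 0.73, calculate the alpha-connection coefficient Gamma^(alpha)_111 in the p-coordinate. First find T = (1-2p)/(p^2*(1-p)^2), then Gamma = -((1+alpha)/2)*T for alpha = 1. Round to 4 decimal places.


Skewness (Amari-Chentsov) tensor: T = (1-2p)/(p^2*(1-p)^2).
p = 0.73, 1-2p = -0.46, p^2 = 0.5329, (1-p)^2 = 0.0729.
T = -0.46/(0.5329 * 0.0729) = -11.840896.
In the p-coordinate, Gamma^(alpha) = Gamma^(0) - (alpha/2)*T with Gamma^(0) = (1/2)*g'(p) = -T/2,
so Gamma^(alpha) = -((1+alpha)/2)*T.
alpha = 1, -(1+alpha)/2 = -1.0.
Gamma = -1.0 * -11.840896 = 11.8409

11.8409


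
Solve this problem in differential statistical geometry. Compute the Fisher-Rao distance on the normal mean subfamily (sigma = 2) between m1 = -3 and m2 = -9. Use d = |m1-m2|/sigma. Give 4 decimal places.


On the fixed-variance normal subfamily, geodesic distance = |m1-m2|/sigma.
|-3 - -9| = 6.
sigma = 2.
d = 6/2 = 3.0000

3.0000


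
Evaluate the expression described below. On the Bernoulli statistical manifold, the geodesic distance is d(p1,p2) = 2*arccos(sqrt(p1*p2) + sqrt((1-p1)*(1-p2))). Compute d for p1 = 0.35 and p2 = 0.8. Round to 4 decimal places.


Geodesic distance on Bernoulli manifold:
d(p1,p2) = 2*arccos(sqrt(p1*p2) + sqrt((1-p1)*(1-p2))).
sqrt(p1*p2) = sqrt(0.35*0.8) = 0.52915.
sqrt((1-p1)*(1-p2)) = sqrt(0.65*0.2) = 0.360555.
arg = 0.52915 + 0.360555 = 0.889705.
d = 2*arccos(0.889705) = 0.9482

0.9482


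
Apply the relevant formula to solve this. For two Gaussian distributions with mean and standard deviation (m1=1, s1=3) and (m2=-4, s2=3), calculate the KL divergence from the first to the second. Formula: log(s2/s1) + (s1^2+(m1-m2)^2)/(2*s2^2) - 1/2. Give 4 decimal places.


KL divergence between normal distributions:
KL = log(s2/s1) + (s1^2 + (m1-m2)^2)/(2*s2^2) - 1/2.
log(3/3) = 0.0.
(3^2 + (1--4)^2)/(2*3^2) = (9 + 25)/18 = 1.888889.
KL = 0.0 + 1.888889 - 0.5 = 1.3889

1.3889


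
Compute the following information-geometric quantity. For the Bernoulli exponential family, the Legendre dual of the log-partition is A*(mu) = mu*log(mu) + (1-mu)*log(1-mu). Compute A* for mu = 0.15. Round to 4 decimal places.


Legendre transform for Bernoulli:
A*(mu) = mu*log(mu) + (1-mu)*log(1-mu).
mu = 0.15, 1-mu = 0.85.
mu*log(mu) = 0.15*log(0.15) = -0.284568.
(1-mu)*log(1-mu) = 0.85*log(0.85) = -0.138141.
A* = -0.284568 + -0.138141 = -0.4227

-0.4227


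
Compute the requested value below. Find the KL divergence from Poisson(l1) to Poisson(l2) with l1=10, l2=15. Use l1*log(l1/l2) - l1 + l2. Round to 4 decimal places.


KL divergence for Poisson:
KL = l1*log(l1/l2) - l1 + l2.
l1 = 10, l2 = 15.
log(10/15) = -0.405465.
l1*log(l1/l2) = 10 * -0.405465 = -4.054651.
KL = -4.054651 - 10 + 15 = 0.9453

0.9453


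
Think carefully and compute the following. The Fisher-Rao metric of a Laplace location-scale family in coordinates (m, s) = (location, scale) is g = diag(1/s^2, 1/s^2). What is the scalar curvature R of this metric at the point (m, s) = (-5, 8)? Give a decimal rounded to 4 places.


The metric has the form g = (A dm^2 + B ds^2)/s^2 with A = 1, B = 1.
Substitute u = sqrt(A/B)*m: g = B*(du^2 + ds^2)/s^2, i.e. B times the
Poincare upper half-plane metric, which has constant Gaussian curvature -1.
Scaling a 2D metric by a constant c divides the Gaussian curvature by c,
so K = -1/B = -1/(1) = -1.0000 everywhere (the point (m, s) = (-5, 8) is irrelevant:
the curvature is constant).
Scalar curvature in dimension 2: R = 2K = -2/(1) = -2.0000.

-2.0000


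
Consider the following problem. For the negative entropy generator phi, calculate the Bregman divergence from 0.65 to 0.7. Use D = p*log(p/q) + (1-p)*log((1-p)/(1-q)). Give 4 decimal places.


Bregman divergence with negative entropy generator:
D = p*log(p/q) + (1-p)*log((1-p)/(1-q)).
p = 0.65, q = 0.7.
p*log(p/q) = 0.65*log(0.65/0.7) = -0.04817.
(1-p)*log((1-p)/(1-q)) = 0.35*log(0.35/0.3) = 0.053953.
D = -0.04817 + 0.053953 = 0.0058

0.0058


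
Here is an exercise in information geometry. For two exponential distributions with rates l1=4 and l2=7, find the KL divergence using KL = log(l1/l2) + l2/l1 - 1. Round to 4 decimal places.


KL divergence for exponential family:
KL = log(l1/l2) + l2/l1 - 1.
log(4/7) = -0.559616.
7/4 = 1.75.
KL = -0.559616 + 1.75 - 1 = 0.1904

0.1904


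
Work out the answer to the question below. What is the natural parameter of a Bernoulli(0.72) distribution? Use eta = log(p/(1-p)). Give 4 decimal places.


Natural parameter for Bernoulli: eta = log(p/(1-p)).
p = 0.72, 1-p = 0.28.
p/(1-p) = 2.571429.
eta = log(2.571429) = 0.9445

0.9445


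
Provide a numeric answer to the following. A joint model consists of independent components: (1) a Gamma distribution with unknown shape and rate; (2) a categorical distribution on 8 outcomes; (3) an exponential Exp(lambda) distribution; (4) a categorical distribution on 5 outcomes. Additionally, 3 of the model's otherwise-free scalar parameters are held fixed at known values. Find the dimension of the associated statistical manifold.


The dimension of a statistical manifold equals the number of free
(independent) real parameters of the model. For a product of independent
blocks the parameter counts add.
- Gamma (shape, rate): 2.
- categorical on 8 outcomes (probabilities sum to 1): 8-1 = 7.
- exponential (lambda): 1.
- categorical on 5 outcomes (probabilities sum to 1): 5-1 = 4.
Total = 2 + 7 + 1 + 4 = 14.
3 parameter(s) fixed at known values: 14 - 3 = 11.
Dimension = 11

11


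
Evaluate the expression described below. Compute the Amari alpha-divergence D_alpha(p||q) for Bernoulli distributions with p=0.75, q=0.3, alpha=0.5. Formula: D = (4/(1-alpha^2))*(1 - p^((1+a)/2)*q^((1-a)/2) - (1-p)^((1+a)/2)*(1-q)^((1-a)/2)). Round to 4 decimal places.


Amari alpha-divergence:
D = (4/(1-alpha^2))*(1 - p^((1+a)/2)*q^((1-a)/2) - (1-p)^((1+a)/2)*(1-q)^((1-a)/2)).
alpha = 0.5, p = 0.75, q = 0.3.
e1 = (1+alpha)/2 = 0.75, e2 = (1-alpha)/2 = 0.25.
t1 = p^e1 * q^e2 = 0.75^0.75 * 0.3^0.25 = 0.596453.
t2 = (1-p)^e1 * (1-q)^e2 = 0.25^0.75 * 0.7^0.25 = 0.323392.
4/(1-alpha^2) = 5.333333.
D = 5.333333*(1 - 0.596453 - 0.323392) = 0.4275

0.4275


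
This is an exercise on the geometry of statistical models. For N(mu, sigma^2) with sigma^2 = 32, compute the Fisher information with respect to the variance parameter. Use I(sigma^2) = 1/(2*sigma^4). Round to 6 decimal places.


Fisher information for variance: I(sigma^2) = 1/(2*sigma^4).
sigma^2 = 32, so sigma^4 = 1024.
I = 1/(2*1024) = 1/2048 = 0.000488

0.000488


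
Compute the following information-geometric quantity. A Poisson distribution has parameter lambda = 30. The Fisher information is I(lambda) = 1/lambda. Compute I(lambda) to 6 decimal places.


Fisher information for Poisson: I(lambda) = 1/lambda.
lambda = 30.
I(lambda) = 1/30 = 0.033333

0.033333


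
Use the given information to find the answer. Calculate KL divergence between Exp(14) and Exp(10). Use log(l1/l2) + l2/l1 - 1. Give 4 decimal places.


KL divergence for exponential family:
KL = log(l1/l2) + l2/l1 - 1.
log(14/10) = 0.336472.
10/14 = 0.714286.
KL = 0.336472 + 0.714286 - 1 = 0.0508

0.0508


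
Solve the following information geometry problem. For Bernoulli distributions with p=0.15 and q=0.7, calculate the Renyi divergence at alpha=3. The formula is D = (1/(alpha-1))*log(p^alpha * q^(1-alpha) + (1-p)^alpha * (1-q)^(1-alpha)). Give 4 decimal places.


Renyi divergence of order alpha between Bernoulli distributions:
D = (1/(alpha-1))*log(p^alpha * q^(1-alpha) + (1-p)^alpha * (1-q)^(1-alpha)).
alpha = 3, p = 0.15, q = 0.7.
p^alpha * q^(1-alpha) = 0.15^3 * 0.7^-2 = 0.006888.
(1-p)^alpha * (1-q)^(1-alpha) = 0.85^3 * 0.3^-2 = 6.823611.
sum = 0.006888 + 6.823611 = 6.830499.
D = (1/2)*log(6.830499) = 0.9607

0.9607


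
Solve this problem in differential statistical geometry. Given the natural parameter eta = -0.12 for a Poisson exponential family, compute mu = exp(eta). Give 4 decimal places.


Expectation parameter for Poisson exponential family:
mu = exp(eta).
eta = -0.12.
mu = exp(-0.12) = 0.8869

0.8869


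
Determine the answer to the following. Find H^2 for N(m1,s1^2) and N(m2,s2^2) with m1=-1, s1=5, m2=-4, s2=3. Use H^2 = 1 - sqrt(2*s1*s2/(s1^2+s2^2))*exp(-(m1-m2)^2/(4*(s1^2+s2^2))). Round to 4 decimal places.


Squared Hellinger distance for Gaussians:
H^2 = 1 - sqrt(2*s1*s2/(s1^2+s2^2)) * exp(-(m1-m2)^2/(4*(s1^2+s2^2))).
s1^2 = 25, s2^2 = 9, s1^2+s2^2 = 34.
sqrt(2*5*3/(34)) = 0.939336.
(m1-m2)^2 = (3)^2 = 9.
exp(-9/(4*34)) = exp(-0.066176) = 0.935966.
H^2 = 1 - 0.939336*0.935966 = 0.1208

0.1208


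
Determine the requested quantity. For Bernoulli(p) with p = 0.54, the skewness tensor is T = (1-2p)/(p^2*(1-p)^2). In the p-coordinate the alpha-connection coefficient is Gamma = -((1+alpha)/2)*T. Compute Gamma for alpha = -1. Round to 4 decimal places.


Skewness (Amari-Chentsov) tensor: T = (1-2p)/(p^2*(1-p)^2).
p = 0.54, 1-2p = -0.08, p^2 = 0.2916, (1-p)^2 = 0.2116.
T = -0.08/(0.2916 * 0.2116) = -1.296543.
In the p-coordinate, Gamma^(alpha) = Gamma^(0) - (alpha/2)*T with Gamma^(0) = (1/2)*g'(p) = -T/2,
so Gamma^(alpha) = -((1+alpha)/2)*T.
alpha = -1, -(1+alpha)/2 = 0.0.
Gamma = 0.0 * -1.296543 = 0.0000

0.0000


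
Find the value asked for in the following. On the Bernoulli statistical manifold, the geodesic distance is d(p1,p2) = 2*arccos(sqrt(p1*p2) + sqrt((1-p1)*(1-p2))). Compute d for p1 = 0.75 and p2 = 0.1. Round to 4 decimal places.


Geodesic distance on Bernoulli manifold:
d(p1,p2) = 2*arccos(sqrt(p1*p2) + sqrt((1-p1)*(1-p2))).
sqrt(p1*p2) = sqrt(0.75*0.1) = 0.273861.
sqrt((1-p1)*(1-p2)) = sqrt(0.25*0.9) = 0.474342.
arg = 0.273861 + 0.474342 = 0.748203.
d = 2*arccos(0.748203) = 1.4509

1.4509


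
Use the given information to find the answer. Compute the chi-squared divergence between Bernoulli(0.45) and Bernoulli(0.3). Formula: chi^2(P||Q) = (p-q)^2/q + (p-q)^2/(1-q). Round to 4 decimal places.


Chi-squared divergence between Bernoulli distributions:
chi^2 = (p-q)^2/q + (p-q)^2/(1-q).
p = 0.45, q = 0.3, p-q = 0.15.
(p-q)^2 = 0.0225.
term1 = 0.0225/0.3 = 0.075.
term2 = 0.0225/0.7 = 0.032143.
chi^2 = 0.075 + 0.032143 = 0.1071

0.1071


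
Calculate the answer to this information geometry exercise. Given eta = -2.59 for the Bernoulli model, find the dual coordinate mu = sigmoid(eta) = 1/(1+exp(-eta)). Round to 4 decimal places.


Dual coordinate (expectation parameter) for Bernoulli:
mu = 1/(1+exp(-eta)).
eta = -2.59.
exp(-eta) = exp(2.59) = 13.329772.
mu = 1/(1+13.329772) = 0.0698

0.0698


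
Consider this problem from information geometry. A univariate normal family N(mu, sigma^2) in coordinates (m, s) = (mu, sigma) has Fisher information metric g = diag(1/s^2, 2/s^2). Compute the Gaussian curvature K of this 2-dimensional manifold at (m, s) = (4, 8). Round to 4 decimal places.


The metric has the form g = (A dm^2 + B ds^2)/s^2 with A = 1, B = 2.
Substitute u = sqrt(A/B)*m: g = B*(du^2 + ds^2)/s^2, i.e. B times the
Poincare upper half-plane metric, which has constant Gaussian curvature -1.
Scaling a 2D metric by a constant c divides the Gaussian curvature by c,
so K = -1/B = -1/(2) = -0.5000 everywhere (the point (m, s) = (4, 8) is irrelevant:
the curvature is constant).
The requested Gaussian curvature is K = -0.5000.

-0.5000


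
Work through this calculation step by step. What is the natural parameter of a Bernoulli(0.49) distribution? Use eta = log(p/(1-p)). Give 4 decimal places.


Natural parameter for Bernoulli: eta = log(p/(1-p)).
p = 0.49, 1-p = 0.51.
p/(1-p) = 0.960784.
eta = log(0.960784) = -0.0400

-0.0400


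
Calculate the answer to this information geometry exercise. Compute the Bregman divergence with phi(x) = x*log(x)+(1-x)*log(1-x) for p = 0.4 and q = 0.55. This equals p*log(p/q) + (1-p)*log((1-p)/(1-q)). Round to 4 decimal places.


Bregman divergence with negative entropy generator:
D = p*log(p/q) + (1-p)*log((1-p)/(1-q)).
p = 0.4, q = 0.55.
p*log(p/q) = 0.4*log(0.4/0.55) = -0.127381.
(1-p)*log((1-p)/(1-q)) = 0.6*log(0.6/0.45) = 0.172609.
D = -0.127381 + 0.172609 = 0.0452

0.0452


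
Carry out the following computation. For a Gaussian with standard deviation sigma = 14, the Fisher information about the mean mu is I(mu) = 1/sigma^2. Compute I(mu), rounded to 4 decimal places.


The Fisher information for the mean of a normal distribution is I(mu) = 1/sigma^2.
sigma = 14, so sigma^2 = 196.
I(mu) = 1/196 = 0.0051

0.0051


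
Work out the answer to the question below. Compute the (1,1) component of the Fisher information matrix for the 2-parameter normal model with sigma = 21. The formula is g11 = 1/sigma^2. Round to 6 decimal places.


For the 2-parameter normal family, the Fisher metric has:
  g11 = 1/sigma^2, g22 = 2/sigma^2.
sigma = 21, sigma^2 = 441.
g11 = 0.002268

0.002268


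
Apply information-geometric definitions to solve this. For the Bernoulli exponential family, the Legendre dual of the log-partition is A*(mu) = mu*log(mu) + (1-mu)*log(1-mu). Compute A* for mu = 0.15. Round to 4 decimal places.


Legendre transform for Bernoulli:
A*(mu) = mu*log(mu) + (1-mu)*log(1-mu).
mu = 0.15, 1-mu = 0.85.
mu*log(mu) = 0.15*log(0.15) = -0.284568.
(1-mu)*log(1-mu) = 0.85*log(0.85) = -0.138141.
A* = -0.284568 + -0.138141 = -0.4227

-0.4227


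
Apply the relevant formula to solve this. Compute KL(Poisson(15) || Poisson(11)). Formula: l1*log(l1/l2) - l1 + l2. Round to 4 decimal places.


KL divergence for Poisson:
KL = l1*log(l1/l2) - l1 + l2.
l1 = 15, l2 = 11.
log(15/11) = 0.310155.
l1*log(l1/l2) = 15 * 0.310155 = 4.652324.
KL = 4.652324 - 15 + 11 = 0.6523

0.6523


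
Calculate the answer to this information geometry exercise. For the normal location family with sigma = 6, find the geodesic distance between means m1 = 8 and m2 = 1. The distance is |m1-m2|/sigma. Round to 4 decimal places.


On the fixed-variance normal subfamily, geodesic distance = |m1-m2|/sigma.
|8 - 1| = 7.
sigma = 6.
d = 7/6 = 1.1667

1.1667


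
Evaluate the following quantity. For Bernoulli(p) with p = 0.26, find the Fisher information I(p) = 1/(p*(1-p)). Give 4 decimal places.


For Bernoulli(p), Fisher information is I(p) = 1/(p*(1-p)).
p = 0.26, 1-p = 0.74.
p*(1-p) = 0.1924.
I(p) = 1/0.1924 = 5.1975

5.1975


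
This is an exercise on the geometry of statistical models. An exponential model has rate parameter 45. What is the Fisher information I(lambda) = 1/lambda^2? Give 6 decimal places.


Fisher information for exponential: I(lambda) = 1/lambda^2.
lambda = 45, lambda^2 = 2025.
I = 1/2025 = 0.000494

0.000494


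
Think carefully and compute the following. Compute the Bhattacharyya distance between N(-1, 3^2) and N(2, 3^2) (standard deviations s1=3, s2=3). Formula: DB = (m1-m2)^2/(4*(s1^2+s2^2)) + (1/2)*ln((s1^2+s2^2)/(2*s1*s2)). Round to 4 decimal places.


Bhattacharyya distance between two Gaussians:
DB = (m1-m2)^2/(4*(s1^2+s2^2)) + (1/2)*ln((s1^2+s2^2)/(2*s1*s2)).
(m1-m2)^2 = (-3)^2 = 9.
s1^2+s2^2 = 9 + 9 = 18.
term1 = 9/72 = 0.125.
term2 = 0.5*ln(18/18.0) = 0.0.
DB = 0.125 + 0.0 = 0.1250

0.1250


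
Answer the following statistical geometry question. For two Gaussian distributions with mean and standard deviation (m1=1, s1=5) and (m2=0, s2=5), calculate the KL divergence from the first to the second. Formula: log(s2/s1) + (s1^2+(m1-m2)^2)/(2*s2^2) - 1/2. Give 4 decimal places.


KL divergence between normal distributions:
KL = log(s2/s1) + (s1^2 + (m1-m2)^2)/(2*s2^2) - 1/2.
log(5/5) = 0.0.
(5^2 + (1-0)^2)/(2*5^2) = (25 + 1)/50 = 0.52.
KL = 0.0 + 0.52 - 0.5 = 0.0200

0.0200


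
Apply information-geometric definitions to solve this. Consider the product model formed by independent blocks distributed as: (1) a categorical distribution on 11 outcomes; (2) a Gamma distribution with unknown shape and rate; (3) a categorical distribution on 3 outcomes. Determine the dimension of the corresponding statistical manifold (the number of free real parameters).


The dimension of a statistical manifold equals the number of free
(independent) real parameters of the model. For a product of independent
blocks the parameter counts add.
- categorical on 11 outcomes (probabilities sum to 1): 11-1 = 10.
- Gamma (shape, rate): 2.
- categorical on 3 outcomes (probabilities sum to 1): 3-1 = 2.
Total = 10 + 2 + 2 = 14.
Dimension = 14

14


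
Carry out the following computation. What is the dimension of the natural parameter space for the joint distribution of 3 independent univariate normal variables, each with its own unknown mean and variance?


Exponential family dimension calculation:
Each univariate normal has two natural parameters (mu/sigma^2 and -1/(2 sigma^2)).
With 3 independent components, dim = 2 * 3 = 6.

6
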